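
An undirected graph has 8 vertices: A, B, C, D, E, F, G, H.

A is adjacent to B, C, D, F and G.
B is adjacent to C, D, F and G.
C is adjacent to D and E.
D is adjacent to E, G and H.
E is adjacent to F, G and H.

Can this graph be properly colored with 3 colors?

A, B, D, G form a clique, so at least 4 colors are needed.
So 3 colors are not enough.

No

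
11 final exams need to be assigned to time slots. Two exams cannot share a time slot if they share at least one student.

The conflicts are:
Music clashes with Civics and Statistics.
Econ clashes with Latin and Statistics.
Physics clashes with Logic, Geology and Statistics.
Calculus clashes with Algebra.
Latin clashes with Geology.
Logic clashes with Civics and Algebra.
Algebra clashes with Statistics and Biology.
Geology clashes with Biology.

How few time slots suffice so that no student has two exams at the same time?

The cycle Physics-Geology-Latin-Econ-Statistics-Physics has odd length 5, so it cannot be 2-colored; at least 3 time slots are needed.
3 time slots suffice: time slot 1 → {Calculus, Logic, Geology, Statistics}; time slot 2 → {Music, Physics, Latin, Algebra}; time slot 3 → {Econ, Civics, Biology}. No two conflicting exams share a time slot.

3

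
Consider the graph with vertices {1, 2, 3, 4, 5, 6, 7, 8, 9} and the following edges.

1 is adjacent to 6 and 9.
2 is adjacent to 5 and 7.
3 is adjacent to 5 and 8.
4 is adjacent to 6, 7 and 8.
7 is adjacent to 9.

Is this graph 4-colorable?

The chromatic number is 3. The cycle 9-1-6-4-7-9 has odd length 5, so it cannot be 2-colored; at least 3 colors are needed.
3 colors suffice: color red → {3, 6, 7}; color blue → {2, 4, 9}; color green → {1, 5, 8}.
Since 4 ≥ 3, a proper 4-coloring certainly exists.

Yes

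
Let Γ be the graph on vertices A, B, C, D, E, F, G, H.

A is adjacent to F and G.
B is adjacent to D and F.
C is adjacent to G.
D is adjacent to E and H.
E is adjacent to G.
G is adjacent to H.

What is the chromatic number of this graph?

2

D and E are adjacent, so at least 2 colors are needed.
2 colors suffice: color 1 → {D, F, G}; color 2 → {A, B, C, E, H}. No two adjacent vertices share a color.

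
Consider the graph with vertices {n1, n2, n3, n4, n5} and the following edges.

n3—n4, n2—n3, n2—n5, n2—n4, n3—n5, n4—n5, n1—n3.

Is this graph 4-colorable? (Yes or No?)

Yes

The chromatic number is 4. n2, n3, n4, n5 are pairwise adjacent (a clique of size 4), so at least 4 colors are needed.
One proper 4-coloring: n1=2, n2=4, n3=1, n4=2, n5=3.
That is already a proper 4-coloring.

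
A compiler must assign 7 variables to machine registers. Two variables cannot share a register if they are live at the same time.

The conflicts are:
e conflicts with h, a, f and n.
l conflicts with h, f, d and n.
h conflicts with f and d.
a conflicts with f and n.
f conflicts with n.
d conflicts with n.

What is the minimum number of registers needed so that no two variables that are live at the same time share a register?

4

e, a, f, n pairwise conflict, so at least 4 registers are needed.
4 registers suffice: register 1 → {h, n}; register 2 → {f, d}; register 3 → {e, l}; register 4 → {a}. No two conflicting variables share a register.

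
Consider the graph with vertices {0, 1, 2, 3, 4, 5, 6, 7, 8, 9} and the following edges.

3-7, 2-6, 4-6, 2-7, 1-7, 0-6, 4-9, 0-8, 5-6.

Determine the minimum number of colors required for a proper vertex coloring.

2

2 and 6 are adjacent, so at least 2 colors are needed.
2 colors suffice: color a → {6, 7, 8, 9}; color b → {0, 1, 2, 3, 4, 5}. Each edge has distinct colors on its endpoints.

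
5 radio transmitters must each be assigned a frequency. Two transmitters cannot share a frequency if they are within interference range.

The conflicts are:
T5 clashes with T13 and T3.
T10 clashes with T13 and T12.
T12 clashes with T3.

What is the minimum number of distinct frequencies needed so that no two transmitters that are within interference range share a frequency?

3

The cycle T13-T5-T3-T12-T10-T13 has odd length 5, so it cannot be 2-colored; at least 3 frequencies are needed.
Using 3 frequencies: T5=2, T10=3, T13=1, T12=2, T3=1. No two conflicting transmitters share a frequency.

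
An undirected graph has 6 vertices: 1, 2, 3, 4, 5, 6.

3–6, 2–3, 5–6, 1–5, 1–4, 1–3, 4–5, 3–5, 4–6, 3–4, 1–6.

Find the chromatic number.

5

1, 3, 4, 5, 6 are pairwise adjacent (a clique of size 5), so at least 5 colors are needed.
5 colors suffice: color a → {3}; color b → {2, 5}; color c → {4}; color d → {6}; color e → {1}. Each edge has distinct colors on its endpoints.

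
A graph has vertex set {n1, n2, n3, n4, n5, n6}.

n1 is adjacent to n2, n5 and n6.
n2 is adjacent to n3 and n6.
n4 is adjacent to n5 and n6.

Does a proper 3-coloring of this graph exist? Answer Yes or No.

The chromatic number is 3. n1, n2, n6 are mutually adjacent, so at least 3 colors are needed.
3 colors suffice: color 1 → {n1, n3, n4}; color 2 → {n2, n5}; color 3 → {n6}.
That is already a proper 3-coloring.

Yes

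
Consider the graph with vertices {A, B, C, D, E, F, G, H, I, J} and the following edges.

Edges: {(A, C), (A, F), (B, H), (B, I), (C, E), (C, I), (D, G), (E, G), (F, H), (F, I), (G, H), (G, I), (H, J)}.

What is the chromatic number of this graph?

2

D and G are adjacent, so at least 2 colors are needed.
2 colors suffice: color 1 → {A, D, E, H, I}; color 2 → {B, C, F, G, J}. No two adjacent vertices share a color.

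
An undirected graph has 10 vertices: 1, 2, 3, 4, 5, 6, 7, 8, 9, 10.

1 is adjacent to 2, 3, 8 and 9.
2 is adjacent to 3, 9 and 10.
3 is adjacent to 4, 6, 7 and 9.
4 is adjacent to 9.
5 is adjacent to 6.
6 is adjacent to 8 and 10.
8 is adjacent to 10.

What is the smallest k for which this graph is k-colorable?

4

1, 2, 3, 9 are pairwise adjacent (a clique of size 4), so at least 4 colors are needed.
4 colors suffice: color red → {3, 5, 8}; color blue → {1, 4, 6, 7}; color green → {2}; color yellow → {9, 10}. Each edge has distinct colors on its endpoints.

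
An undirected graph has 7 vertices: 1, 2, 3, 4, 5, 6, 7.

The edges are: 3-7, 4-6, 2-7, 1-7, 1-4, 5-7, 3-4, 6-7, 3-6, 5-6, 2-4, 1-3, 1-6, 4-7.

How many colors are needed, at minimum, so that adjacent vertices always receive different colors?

1, 3, 4, 6, 7 are pairwise adjacent (a clique of size 5), so at least 5 colors are needed.
A valid assignment using 5 colors: 1=purple, 2=blue, 3=yellow, 4=green, 5=green, 6=blue, 7=red. Every edge joins two different colors.

5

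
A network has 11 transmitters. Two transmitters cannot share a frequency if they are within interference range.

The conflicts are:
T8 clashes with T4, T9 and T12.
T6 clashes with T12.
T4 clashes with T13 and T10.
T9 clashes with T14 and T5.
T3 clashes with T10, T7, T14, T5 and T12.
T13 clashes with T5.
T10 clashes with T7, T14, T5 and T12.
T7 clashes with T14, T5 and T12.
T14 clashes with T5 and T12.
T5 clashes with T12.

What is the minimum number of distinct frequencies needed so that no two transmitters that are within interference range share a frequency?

T3, T10, T7, T14, T5, T12 pairwise conflict, so at least 6 frequencies are needed.
6 frequencies suffice: frequency 1 → {T8, T6, T5}; frequency 2 → {T4, T9, T12}; frequency 3 → {T13, T10}; frequency 4 → {T14}; frequency 5 → {T3}; frequency 6 → {T7}. No two conflicting transmitters share a frequency.

6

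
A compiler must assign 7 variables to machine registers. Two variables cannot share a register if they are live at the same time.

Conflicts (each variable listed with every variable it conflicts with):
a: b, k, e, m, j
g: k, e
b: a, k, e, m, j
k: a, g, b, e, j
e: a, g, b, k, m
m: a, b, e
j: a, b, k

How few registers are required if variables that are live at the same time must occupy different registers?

a, b, e, m are mutually in conflict, so at least 4 registers are needed.
4 registers suffice: register 1 → {e, j}; register 2 → {a, g}; register 3 → {b}; register 4 → {k, m}. No two conflicting variables share a register.

4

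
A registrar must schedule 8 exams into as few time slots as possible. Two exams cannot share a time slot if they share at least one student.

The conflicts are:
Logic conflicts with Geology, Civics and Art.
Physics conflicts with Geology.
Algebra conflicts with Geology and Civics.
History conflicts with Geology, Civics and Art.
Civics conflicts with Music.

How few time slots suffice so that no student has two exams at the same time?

2

Algebra and Civics conflict, so at least 2 time slots are needed.
2 time slots suffice: time slot 1 → {Geology, Civics, Art}; time slot 2 → {Logic, Physics, Algebra, History, Music}. No two conflicting exams share a time slot.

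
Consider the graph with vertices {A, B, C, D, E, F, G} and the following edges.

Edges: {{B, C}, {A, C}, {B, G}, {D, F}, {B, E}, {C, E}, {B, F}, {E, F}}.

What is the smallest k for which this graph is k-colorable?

B, E, F are mutually adjacent, so at least 3 colors are needed.
A valid assignment using 3 colors: A=1, B=1, C=2, D=1, E=3, F=2, G=2. No two adjacent vertices share a color.

3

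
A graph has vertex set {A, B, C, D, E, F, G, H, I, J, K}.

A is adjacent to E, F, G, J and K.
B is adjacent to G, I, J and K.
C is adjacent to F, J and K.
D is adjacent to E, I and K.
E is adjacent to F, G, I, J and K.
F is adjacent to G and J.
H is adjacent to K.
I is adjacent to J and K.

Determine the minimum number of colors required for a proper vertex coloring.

4

D, E, I, K are mutually adjacent (a clique of size 4), so at least 4 colors are needed.
One proper 4-coloring: A=green, B=blue, C=blue, D=yellow, E=blue, F=yellow, G=red, H=blue, I=green, J=red, K=red. No two adjacent vertices share a color.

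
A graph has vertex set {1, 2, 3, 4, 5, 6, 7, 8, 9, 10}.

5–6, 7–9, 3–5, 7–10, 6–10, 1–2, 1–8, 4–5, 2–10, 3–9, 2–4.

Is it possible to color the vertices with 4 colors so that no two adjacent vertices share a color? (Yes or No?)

Yes

The chromatic number is 3. The cycle 6-10-2-4-5-6 has odd length 5, so it cannot be 2-colored; at least 3 colors are needed.
3 colors suffice: color a → {2, 5, 7, 8}; color b → {1, 4, 9, 10}; color c → {3, 6}.
Since 4 ≥ 3, a proper 4-coloring certainly exists.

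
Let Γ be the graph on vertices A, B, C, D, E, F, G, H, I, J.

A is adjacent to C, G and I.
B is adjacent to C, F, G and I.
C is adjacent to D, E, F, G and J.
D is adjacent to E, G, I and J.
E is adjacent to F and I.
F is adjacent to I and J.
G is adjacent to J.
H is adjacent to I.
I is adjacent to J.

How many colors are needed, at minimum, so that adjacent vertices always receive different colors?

4

C, D, G, J are pairwise adjacent (a clique of size 4), so at least 4 colors are needed.
4 colors suffice: A=3, B=3, C=1, D=3, E=4, F=2, G=2, H=2, I=1, J=4. Every edge joins two different colors.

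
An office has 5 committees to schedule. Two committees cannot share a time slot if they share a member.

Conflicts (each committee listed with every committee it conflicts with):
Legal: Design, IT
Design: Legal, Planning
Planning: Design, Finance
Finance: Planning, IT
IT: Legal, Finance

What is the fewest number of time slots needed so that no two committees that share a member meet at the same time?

3

The cycle Planning-Finance-IT-Legal-Design-Planning has odd length 5, so it cannot be 2-colored; at least 3 time slots are needed.
A valid assignment using 3 time slots: Legal=2, Design=1, Planning=3, Finance=2, IT=1. Each listed conflict is separated.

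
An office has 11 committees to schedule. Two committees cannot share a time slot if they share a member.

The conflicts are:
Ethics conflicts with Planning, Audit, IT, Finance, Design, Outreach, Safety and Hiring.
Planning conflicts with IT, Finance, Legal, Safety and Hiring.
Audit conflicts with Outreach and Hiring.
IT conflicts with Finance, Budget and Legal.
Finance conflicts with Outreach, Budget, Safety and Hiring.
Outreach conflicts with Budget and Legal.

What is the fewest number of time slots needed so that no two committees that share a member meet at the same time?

Ethics, Planning, Finance, Hiring all conflict with each other, so at least 4 time slots are needed.
4 time slots suffice: time slot 1 → {Ethics, Budget, Legal}; time slot 2 → {Audit, Finance, Design}; time slot 3 → {Planning, Outreach}; time slot 4 → {IT, Safety, Hiring}. Every pair that conflicts lands in different time slots.

4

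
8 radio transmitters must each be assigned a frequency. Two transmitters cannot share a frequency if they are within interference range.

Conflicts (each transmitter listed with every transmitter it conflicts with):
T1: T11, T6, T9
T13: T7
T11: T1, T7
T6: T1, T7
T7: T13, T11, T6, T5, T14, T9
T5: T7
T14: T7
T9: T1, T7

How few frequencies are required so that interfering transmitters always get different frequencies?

2

T13 and T7 conflict, so at least 2 frequencies are needed.
Using 2 frequencies: T1=1, T13=2, T11=2, T6=2, T7=1, T5=2, T14=2, T9=2. No two conflicting transmitters share a frequency.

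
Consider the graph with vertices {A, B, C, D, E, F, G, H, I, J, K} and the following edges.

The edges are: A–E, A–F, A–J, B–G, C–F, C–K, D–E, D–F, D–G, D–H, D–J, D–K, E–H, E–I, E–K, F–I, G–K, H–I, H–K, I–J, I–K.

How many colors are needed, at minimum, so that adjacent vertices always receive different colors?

4

E, H, I, K are pairwise adjacent (a clique of size 4), so at least 4 colors are needed.
One proper 4-coloring: A=blue, B=red, C=blue, D=blue, E=green, F=red, G=green, H=yellow, I=blue, J=red, K=red. Each edge has distinct colors on its endpoints.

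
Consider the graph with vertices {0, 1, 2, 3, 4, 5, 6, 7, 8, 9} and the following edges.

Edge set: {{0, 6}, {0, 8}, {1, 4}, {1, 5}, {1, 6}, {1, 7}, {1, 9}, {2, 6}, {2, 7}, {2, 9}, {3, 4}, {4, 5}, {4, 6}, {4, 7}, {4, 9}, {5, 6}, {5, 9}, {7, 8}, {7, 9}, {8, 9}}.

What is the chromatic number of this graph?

4

1, 4, 7, 9 form a clique, so at least 4 colors are needed.
4 colors suffice: color red → {3, 6, 9}; color blue → {2, 4, 8}; color green → {0, 5, 7}; color yellow → {1}. No two adjacent vertices share a color.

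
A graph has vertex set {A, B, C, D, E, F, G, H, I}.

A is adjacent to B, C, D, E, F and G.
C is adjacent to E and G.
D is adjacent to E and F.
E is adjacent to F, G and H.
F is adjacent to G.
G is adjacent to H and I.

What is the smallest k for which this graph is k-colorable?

4

A, D, E, F are mutually adjacent (a clique of size 4), so at least 4 colors are needed.
4 colors suffice: color 1 → {A, H, I}; color 2 → {B, E}; color 3 → {D, G}; color 4 → {C, F}. Every edge joins two different colors.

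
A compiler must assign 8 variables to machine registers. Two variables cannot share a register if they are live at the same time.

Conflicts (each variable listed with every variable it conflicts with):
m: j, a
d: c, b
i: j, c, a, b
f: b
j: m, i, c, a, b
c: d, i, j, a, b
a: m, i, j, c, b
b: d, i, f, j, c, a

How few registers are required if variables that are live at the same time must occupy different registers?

i, j, c, a, b all conflict with each other, so at least 5 registers are needed.
5 registers suffice: register 1 → {m, b}; register 2 → {f, c}; register 3 → {d, j}; register 4 → {a}; register 5 → {i}. Each listed conflict is separated.

5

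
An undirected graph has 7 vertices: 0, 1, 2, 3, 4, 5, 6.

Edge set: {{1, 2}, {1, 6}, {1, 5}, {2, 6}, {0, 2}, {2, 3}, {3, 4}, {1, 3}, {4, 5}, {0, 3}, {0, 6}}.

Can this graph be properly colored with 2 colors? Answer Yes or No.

1, 2, 3 form a triangle, so at least 3 colors are needed.
So 2 colors are not enough.

No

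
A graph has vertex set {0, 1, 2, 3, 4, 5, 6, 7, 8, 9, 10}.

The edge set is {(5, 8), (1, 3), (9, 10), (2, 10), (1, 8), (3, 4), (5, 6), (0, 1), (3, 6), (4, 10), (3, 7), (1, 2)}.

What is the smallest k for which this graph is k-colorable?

3

The cycle 4-10-2-1-3-4 has odd length 5, so it cannot be 2-colored; at least 3 colors are needed.
3 colors suffice: color a → {0, 3, 8, 10}; color b → {1, 4, 5, 7, 9}; color c → {2, 6}. Each edge has distinct colors on its endpoints.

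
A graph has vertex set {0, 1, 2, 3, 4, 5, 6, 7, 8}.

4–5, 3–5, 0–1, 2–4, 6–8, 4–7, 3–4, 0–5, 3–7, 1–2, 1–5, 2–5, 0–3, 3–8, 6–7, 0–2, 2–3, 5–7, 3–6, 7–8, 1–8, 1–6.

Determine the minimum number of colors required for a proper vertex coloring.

4

2, 3, 4, 5 are mutually adjacent (a clique of size 4), so at least 4 colors are needed.
A valid assignment using 4 colors: 0=d, 1=a, 2=c, 3=a, 4=d, 5=b, 6=b, 7=c, 8=d. Every edge joins two different colors.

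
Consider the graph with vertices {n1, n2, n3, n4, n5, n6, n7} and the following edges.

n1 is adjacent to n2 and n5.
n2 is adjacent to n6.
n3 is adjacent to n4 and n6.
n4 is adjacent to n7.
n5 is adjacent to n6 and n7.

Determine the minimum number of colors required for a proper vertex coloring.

3

The cycle n3-n6-n5-n7-n4-n3 has odd length 5, so it cannot be 2-colored; at least 3 colors are needed.
3 colors suffice: color R → {n2, n3, n5}; color B → {n1, n4, n6}; color G → {n7}. No two adjacent vertices share a color.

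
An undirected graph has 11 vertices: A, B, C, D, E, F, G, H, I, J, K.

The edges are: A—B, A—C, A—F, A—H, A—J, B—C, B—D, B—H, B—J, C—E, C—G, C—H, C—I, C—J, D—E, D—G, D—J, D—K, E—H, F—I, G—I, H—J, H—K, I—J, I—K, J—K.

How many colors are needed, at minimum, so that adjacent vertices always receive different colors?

A, B, C, H, J form a clique, so at least 5 colors are needed.
5 colors suffice: color red → {C, D, F}; color blue → {E, G, J}; color green → {H, I}; color yellow → {A, K}; color purple → {B}. No two adjacent vertices share a color.

5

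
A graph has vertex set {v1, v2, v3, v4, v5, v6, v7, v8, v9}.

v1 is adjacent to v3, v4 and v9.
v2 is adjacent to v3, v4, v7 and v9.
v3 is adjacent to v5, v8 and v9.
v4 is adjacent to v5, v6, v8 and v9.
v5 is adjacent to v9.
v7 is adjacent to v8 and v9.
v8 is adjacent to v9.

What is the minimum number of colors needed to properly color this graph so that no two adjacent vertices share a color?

3

v2, v3, v9 form a triangle, so at least 3 colors are needed.
One proper 3-coloring: v1=3, v2=3, v3=2, v4=2, v5=3, v6=1, v7=2, v8=3, v9=1. No two adjacent vertices share a color.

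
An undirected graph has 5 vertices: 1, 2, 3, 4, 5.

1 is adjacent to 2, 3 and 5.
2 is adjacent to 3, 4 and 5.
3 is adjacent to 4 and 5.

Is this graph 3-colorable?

No

1, 2, 3, 5 are pairwise adjacent (a clique of size 4), so at least 4 colors are needed.
So 3 colors are not enough.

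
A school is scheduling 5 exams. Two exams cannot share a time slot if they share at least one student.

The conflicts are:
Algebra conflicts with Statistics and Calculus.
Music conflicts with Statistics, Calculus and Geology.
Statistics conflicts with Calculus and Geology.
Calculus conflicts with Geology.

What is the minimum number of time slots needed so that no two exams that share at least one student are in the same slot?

4

Music, Statistics, Calculus, Geology pairwise conflict, so at least 4 time slots are needed.
4 time slots suffice: time slot 1 → {Statistics}; time slot 2 → {Calculus}; time slot 3 → {Algebra, Music}; time slot 4 → {Geology}. No two conflicting exams share a time slot.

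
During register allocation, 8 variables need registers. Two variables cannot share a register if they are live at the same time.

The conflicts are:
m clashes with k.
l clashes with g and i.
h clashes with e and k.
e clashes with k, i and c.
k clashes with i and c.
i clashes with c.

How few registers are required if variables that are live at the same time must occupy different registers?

e, k, i, c pairwise conflict, so at least 4 registers are needed.
4 registers suffice: register 1 → {l, k}; register 2 → {m, g, e}; register 3 → {h, i}; register 4 → {c}. Every pair that conflicts lands in different registers.

4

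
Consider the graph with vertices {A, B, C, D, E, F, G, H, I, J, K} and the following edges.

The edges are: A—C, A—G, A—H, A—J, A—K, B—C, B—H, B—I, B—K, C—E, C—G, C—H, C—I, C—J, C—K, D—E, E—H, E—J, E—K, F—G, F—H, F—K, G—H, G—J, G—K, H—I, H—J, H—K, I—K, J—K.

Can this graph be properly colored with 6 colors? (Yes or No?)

Yes

The chromatic number is 6. A, C, G, H, J, K form a clique, so at least 6 colors are needed.
One proper 6-coloring: A=6, B=5, C=3, D=1, E=4, F=3, G=4, H=2, I=4, J=5, K=1.
That is already a proper 6-coloring.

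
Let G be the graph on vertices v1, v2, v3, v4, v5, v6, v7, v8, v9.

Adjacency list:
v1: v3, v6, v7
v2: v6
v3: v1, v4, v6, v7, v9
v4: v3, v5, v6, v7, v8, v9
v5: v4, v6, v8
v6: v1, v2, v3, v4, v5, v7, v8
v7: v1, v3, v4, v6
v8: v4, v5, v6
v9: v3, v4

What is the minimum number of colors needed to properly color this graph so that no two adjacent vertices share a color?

4

v4, v5, v6, v8 are mutually adjacent (a clique of size 4), so at least 4 colors are needed.
4 colors suffice: color 1 → {v6, v9}; color 2 → {v1, v2, v4}; color 3 → {v3, v5}; color 4 → {v7, v8}. No two adjacent vertices share a color.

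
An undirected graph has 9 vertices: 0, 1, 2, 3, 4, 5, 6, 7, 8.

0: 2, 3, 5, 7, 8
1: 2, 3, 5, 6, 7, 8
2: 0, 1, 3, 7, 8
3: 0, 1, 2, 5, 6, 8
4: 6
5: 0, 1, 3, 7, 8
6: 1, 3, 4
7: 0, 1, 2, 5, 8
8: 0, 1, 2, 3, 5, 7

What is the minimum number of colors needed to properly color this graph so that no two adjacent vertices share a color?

4

0, 2, 3, 8 form a clique, so at least 4 colors are needed.
A valid assignment using 4 colors: 0=c, 1=c, 2=d, 3=a, 4=a, 5=d, 6=b, 7=a, 8=b. Every edge joins two different colors.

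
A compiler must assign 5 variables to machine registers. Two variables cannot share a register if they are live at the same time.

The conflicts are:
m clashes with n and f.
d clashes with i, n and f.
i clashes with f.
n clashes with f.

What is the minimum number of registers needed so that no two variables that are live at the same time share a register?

d, n, f are mutually in conflict, so at least 3 registers are needed.
A valid assignment using 3 registers: m=3, d=3, i=2, n=2, f=1. Each listed conflict is separated.

3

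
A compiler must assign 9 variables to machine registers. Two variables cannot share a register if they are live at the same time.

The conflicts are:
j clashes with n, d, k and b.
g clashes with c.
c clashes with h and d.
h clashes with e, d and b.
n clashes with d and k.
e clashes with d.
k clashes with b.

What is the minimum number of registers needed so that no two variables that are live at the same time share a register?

3

c, h, d are mutually in conflict, so at least 3 registers are needed.
A valid assignment using 3 registers: j=2, g=1, c=3, h=2, n=3, e=3, d=1, k=1, b=3. No two conflicting variables share a register.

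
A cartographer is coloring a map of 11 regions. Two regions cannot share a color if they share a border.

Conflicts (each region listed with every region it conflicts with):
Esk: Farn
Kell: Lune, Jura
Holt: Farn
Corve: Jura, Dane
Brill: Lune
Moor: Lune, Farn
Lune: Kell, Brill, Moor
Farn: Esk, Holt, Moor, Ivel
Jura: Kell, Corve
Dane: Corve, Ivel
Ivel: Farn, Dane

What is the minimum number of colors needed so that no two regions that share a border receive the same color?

2

Kell and Lune conflict, so at least 2 colors are needed.
2 colors suffice: color 1 → {Lune, Farn, Jura, Dane}; color 2 → {Esk, Kell, Holt, Corve, Brill, Moor, Ivel}. Each listed conflict is separated.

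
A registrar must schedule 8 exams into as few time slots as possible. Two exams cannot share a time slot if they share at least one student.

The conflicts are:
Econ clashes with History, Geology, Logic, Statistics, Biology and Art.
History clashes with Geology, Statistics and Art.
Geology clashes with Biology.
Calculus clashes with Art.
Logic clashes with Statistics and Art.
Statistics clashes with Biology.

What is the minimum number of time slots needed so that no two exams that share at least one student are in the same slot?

Econ, History, Art pairwise conflict, so at least 3 time slots are needed.
3 time slots suffice: time slot 1 → {Econ, Calculus}; time slot 2 → {History, Logic, Biology}; time slot 3 → {Geology, Statistics, Art}. Each listed conflict is separated.

3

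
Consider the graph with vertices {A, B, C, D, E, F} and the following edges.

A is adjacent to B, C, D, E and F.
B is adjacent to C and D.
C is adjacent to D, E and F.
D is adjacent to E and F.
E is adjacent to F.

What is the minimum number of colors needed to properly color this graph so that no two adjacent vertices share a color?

A, C, D, E, F are mutually adjacent (a clique of size 5), so at least 5 colors are needed.
A valid assignment using 5 colors: A=2, B=4, C=1, D=3, E=4, F=5. Each edge has distinct colors on its endpoints.

5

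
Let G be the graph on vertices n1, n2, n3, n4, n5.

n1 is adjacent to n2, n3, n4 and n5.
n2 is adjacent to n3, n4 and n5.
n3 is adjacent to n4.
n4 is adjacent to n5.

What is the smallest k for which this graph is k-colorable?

4

n1, n2, n3, n4 form a clique, so at least 4 colors are needed.
4 colors suffice: color 1 → {n4}; color 2 → {n2}; color 3 → {n1}; color 4 → {n3, n5}. No two adjacent vertices share a color.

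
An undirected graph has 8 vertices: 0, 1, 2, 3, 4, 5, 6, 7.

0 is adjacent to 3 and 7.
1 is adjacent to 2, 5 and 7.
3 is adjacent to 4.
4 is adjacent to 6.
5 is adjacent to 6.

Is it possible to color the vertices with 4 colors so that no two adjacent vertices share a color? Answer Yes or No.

The chromatic number is 3. The cycle 7-0-3-4-6-5-1-7 has odd length 7, so it cannot be 2-colored; at least 3 colors are needed.
A valid assignment using 3 colors: 0=a, 1=a, 2=b, 3=b, 4=a, 5=c, 6=b, 7=b.
Since 4 ≥ 3, a proper 4-coloring certainly exists.

Yes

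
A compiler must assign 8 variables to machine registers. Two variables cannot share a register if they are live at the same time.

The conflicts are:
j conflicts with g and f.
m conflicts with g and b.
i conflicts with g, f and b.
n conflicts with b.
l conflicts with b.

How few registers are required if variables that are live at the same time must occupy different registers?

2

j and g conflict, so at least 2 registers are needed.
2 registers suffice: register 1 → {g, f, b}; register 2 → {j, m, i, n, l}. Each listed conflict is separated.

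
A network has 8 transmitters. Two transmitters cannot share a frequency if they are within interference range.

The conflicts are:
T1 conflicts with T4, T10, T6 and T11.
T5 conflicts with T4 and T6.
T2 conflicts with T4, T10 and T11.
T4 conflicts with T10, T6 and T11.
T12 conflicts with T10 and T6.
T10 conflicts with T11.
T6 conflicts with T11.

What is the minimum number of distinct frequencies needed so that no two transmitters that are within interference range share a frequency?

T2, T4, T10, T11 all conflict with each other, so at least 4 frequencies are needed.
4 frequencies suffice: frequency 1 → {T4, T12}; frequency 2 → {T10, T6}; frequency 3 → {T5, T11}; frequency 4 → {T1, T2}. No two conflicting transmitters share a frequency.

4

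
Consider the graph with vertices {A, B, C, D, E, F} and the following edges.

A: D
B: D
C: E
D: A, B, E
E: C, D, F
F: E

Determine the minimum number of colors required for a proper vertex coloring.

C and E are adjacent, so at least 2 colors are needed.
A valid assignment using 2 colors: A=2, B=2, C=1, D=1, E=2, F=1. Every edge joins two different colors.

2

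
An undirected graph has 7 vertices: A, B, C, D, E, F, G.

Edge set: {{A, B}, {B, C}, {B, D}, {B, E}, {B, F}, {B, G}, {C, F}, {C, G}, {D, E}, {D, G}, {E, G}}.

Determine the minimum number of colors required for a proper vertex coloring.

B, D, E, G are pairwise adjacent (a clique of size 4), so at least 4 colors are needed.
4 colors suffice: color 1 → {B}; color 2 → {A, F, G}; color 3 → {C, E}; color 4 → {D}. No two adjacent vertices share a color.

4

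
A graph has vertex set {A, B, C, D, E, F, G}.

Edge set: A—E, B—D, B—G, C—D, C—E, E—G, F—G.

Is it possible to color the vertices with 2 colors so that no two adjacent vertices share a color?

The cycle B-D-C-E-G-B has odd length 5, so it cannot be 2-colored; at least 3 colors are needed.
So 2 colors are not enough.

No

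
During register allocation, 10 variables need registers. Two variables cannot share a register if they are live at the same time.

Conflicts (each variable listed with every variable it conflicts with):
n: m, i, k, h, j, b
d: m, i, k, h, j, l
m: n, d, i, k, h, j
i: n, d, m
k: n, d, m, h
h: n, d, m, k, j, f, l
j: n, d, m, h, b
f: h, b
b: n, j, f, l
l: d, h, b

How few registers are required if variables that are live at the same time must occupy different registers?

n, m, k, h pairwise conflict, so at least 4 registers are needed.
4 registers suffice: n=3, d=3, m=2, i=1, k=4, h=1, j=4, f=2, b=1, l=2. No two conflicting variables share a register.

4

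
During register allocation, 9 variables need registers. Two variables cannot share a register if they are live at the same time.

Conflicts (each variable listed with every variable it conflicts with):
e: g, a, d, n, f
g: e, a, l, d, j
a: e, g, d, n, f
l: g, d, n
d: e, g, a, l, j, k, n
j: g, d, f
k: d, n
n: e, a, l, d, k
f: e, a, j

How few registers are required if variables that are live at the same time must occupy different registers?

e, g, a, d pairwise conflict, so at least 4 registers are needed.
Using 4 registers: e=2, g=3, a=4, l=2, d=1, j=2, k=2, n=3, f=1. Each listed conflict is separated.

4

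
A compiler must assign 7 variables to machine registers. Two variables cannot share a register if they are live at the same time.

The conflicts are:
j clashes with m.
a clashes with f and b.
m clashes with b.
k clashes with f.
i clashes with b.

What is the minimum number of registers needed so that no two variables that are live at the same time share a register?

j and m conflict, so at least 2 registers are needed.
Using 2 registers: j=1, a=2, m=2, k=2, i=2, f=1, b=1. No two conflicting variables share a register.

2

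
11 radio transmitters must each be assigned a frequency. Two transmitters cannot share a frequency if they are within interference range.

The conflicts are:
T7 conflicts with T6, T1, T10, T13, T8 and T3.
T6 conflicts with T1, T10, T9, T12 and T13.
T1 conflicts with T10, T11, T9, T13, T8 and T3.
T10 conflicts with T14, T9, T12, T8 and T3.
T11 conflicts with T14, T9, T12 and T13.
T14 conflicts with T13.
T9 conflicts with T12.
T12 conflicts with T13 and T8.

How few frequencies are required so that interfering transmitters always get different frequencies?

T6, T10, T9, T12 are mutually in conflict, so at least 4 frequencies are needed.
Using 4 frequencies: T7=4, T6=3, T1=2, T10=1, T11=3, T14=2, T9=4, T12=2, T13=1, T8=3, T3=3. Each listed conflict is separated.

4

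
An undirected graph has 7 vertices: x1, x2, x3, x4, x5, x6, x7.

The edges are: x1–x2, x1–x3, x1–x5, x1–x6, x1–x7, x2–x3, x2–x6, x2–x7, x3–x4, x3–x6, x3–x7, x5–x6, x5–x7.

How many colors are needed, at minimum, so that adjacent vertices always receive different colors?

4

x1, x2, x3, x7 are mutually adjacent (a clique of size 4), so at least 4 colors are needed.
4 colors suffice: color R → {x1, x4}; color B → {x3, x5}; color G → {x6, x7}; color Y → {x2}. Each edge has distinct colors on its endpoints.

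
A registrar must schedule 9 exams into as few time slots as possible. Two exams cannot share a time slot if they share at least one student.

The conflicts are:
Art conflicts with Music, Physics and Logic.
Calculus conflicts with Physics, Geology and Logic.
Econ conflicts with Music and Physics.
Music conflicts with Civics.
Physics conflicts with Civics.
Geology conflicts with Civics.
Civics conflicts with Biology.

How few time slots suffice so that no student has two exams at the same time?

Calculus and Logic conflict, so at least 2 time slots are needed.
2 time slots suffice: Art=1, Calculus=1, Econ=1, Music=2, Physics=2, Geology=2, Civics=1, Logic=2, Biology=2. Each listed conflict is separated.

2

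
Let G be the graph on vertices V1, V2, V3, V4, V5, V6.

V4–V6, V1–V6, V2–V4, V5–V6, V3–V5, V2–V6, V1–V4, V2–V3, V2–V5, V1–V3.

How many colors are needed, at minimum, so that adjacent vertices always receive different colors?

V2, V5, V6 are mutually adjacent, so at least 3 colors are needed.
3 colors suffice: color R → {V3, V6}; color B → {V1, V2}; color G → {V4, V5}. No two adjacent vertices share a color.

3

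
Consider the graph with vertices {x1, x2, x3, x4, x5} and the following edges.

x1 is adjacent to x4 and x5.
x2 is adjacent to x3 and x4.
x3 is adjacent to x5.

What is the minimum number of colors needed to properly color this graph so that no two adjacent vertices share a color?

3

The cycle x4-x2-x3-x5-x1-x4 has odd length 5, so it cannot be 2-colored; at least 3 colors are needed.
3 colors suffice: color 1 → {x3, x4}; color 2 → {x1, x2}; color 3 → {x5}. Every edge joins two different colors.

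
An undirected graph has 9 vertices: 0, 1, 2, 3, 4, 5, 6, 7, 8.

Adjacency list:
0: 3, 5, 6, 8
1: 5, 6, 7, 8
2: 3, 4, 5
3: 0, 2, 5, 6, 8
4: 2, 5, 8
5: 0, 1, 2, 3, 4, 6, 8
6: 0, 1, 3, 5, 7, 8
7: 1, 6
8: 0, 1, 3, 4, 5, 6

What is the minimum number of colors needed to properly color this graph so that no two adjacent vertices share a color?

0, 3, 5, 6, 8 are mutually adjacent (a clique of size 5), so at least 5 colors are needed.
5 colors suffice: color red → {5, 7}; color blue → {4, 6}; color green → {2, 8}; color yellow → {1, 3}; color purple → {0}. Every edge joins two different colors.

5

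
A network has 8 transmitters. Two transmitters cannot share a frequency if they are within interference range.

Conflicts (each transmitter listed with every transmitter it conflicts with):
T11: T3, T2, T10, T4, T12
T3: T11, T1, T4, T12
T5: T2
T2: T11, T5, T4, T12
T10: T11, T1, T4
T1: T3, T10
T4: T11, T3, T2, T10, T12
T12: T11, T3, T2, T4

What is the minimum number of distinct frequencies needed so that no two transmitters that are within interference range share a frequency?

T11, T3, T4, T12 are mutually in conflict, so at least 4 frequencies are needed.
4 frequencies suffice: frequency 1 → {T5, T1, T4}; frequency 2 → {T11}; frequency 3 → {T10, T12}; frequency 4 → {T3, T2}. Each listed conflict is separated.

4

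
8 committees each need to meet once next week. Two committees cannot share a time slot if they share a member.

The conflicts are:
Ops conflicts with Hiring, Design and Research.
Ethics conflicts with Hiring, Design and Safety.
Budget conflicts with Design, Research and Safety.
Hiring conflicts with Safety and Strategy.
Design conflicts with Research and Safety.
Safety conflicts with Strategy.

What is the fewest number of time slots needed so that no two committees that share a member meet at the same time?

3

Budget, Design, Safety are mutually in conflict, so at least 3 time slots are needed.
3 time slots suffice: time slot 1 → {Research, Safety}; time slot 2 → {Hiring, Design}; time slot 3 → {Ops, Ethics, Budget, Strategy}. No two conflicting committees share a time slot.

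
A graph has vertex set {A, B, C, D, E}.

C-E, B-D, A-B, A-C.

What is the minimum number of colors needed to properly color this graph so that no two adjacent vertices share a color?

A and C are adjacent, so at least 2 colors are needed.
2 colors suffice: A=2, B=1, C=1, D=2, E=2. No two adjacent vertices share a color.

2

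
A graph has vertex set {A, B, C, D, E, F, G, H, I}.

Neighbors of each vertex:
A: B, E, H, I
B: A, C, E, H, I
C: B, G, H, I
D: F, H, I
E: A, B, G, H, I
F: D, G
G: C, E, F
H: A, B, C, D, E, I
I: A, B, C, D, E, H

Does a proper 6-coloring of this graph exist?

Yes

The chromatic number is 5. A, B, E, H, I form a clique, so at least 5 colors are needed.
A valid assignment using 5 colors: A=5, B=3, C=4, D=3, E=4, F=2, G=1, H=1, I=2.
Since 6 ≥ 5, a proper 6-coloring certainly exists.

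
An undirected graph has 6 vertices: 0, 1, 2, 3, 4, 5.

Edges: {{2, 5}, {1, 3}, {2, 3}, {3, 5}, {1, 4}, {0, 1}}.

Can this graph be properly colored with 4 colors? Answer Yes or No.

The chromatic number is 3. 2, 3, 5 are mutually adjacent, so at least 3 colors are needed.
3 colors suffice: 0=blue, 1=red, 2=red, 3=blue, 4=blue, 5=green.
Since 4 ≥ 3, a proper 4-coloring certainly exists.

Yes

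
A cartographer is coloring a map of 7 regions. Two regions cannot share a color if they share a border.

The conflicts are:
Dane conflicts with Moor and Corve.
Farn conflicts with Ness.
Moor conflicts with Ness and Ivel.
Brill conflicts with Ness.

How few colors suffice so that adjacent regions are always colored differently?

Dane and Moor conflict, so at least 2 colors are needed.
2 colors suffice: Dane=2, Farn=1, Moor=1, Brill=1, Ness=2, Ivel=2, Corve=1. Each listed conflict is separated.

2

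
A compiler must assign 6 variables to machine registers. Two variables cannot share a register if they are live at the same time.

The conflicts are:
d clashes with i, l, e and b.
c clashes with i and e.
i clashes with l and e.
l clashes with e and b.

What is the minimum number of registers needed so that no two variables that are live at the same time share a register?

d, i, l, e all conflict with each other, so at least 4 registers are needed.
4 registers suffice: d=3, c=2, i=4, l=2, e=1, b=1. Each listed conflict is separated.

4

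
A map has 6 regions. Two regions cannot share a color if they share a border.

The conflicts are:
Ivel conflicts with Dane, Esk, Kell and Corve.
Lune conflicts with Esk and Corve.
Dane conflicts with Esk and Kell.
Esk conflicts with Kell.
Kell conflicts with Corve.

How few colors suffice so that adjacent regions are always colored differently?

4

Ivel, Dane, Esk, Kell pairwise conflict, so at least 4 colors are needed.
4 colors suffice: color 1 → {Lune, Kell}; color 2 → {Ivel}; color 3 → {Esk, Corve}; color 4 → {Dane}. Every pair that conflicts lands in different colors.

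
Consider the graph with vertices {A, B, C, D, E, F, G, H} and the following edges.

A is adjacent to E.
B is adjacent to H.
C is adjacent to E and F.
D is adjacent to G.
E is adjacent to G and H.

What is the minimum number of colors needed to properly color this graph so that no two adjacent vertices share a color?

2

C and E are adjacent, so at least 2 colors are needed.
2 colors suffice: A=2, B=1, C=2, D=1, E=1, F=1, G=2, H=2. Every edge joins two different colors.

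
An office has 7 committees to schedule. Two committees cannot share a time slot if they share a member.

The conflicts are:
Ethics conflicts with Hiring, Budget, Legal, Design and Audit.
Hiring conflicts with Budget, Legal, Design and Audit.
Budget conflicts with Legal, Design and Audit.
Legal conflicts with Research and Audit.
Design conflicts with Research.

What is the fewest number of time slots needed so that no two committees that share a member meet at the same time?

Ethics, Hiring, Budget, Legal, Audit are mutually in conflict, so at least 5 time slots are needed.
5 time slots suffice: Ethics=3, Hiring=4, Budget=2, Legal=1, Design=1, Research=2, Audit=5. No two conflicting committees share a time slot.

5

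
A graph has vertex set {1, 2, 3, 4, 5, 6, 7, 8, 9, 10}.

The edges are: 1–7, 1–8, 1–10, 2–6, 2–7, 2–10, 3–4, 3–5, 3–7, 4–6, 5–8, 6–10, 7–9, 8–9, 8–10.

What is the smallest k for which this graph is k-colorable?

2, 6, 10 are mutually adjacent, so at least 3 colors are needed.
A valid assignment using 3 colors: 1=green, 2=green, 3=blue, 4=green, 5=green, 6=red, 7=red, 8=red, 9=blue, 10=blue. Each edge has distinct colors on its endpoints.

3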